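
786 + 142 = 928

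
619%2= 1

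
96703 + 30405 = 127108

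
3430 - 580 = 2850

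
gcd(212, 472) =4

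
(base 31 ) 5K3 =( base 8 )12464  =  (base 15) 191D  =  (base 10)5428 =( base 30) 60s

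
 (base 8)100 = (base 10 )64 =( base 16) 40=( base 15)44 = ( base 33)1v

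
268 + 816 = 1084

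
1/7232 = 1/7232 = 0.00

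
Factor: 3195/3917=3^2 * 5^1*71^1*3917^( - 1)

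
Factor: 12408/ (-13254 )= - 44/47 = - 2^2*11^1 *47^( - 1 )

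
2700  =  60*45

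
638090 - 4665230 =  - 4027140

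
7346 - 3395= 3951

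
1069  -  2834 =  - 1765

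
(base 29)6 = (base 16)6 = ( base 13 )6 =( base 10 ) 6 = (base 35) 6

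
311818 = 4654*67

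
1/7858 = 1/7858 = 0.00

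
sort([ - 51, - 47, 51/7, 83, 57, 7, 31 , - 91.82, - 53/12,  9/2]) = [ - 91.82, - 51, - 47, - 53/12, 9/2, 7,51/7, 31, 57, 83 ]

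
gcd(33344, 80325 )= 1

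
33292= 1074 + 32218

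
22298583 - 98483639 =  - 76185056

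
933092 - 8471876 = -7538784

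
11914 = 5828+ 6086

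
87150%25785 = 9795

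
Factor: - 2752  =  - 2^6* 43^1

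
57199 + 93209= 150408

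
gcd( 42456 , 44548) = 4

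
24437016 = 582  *41988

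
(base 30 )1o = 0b110110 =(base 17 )33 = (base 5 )204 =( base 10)54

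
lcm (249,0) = 0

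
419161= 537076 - 117915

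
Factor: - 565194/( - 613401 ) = 188398/204467 = 2^1*7^1*41^( - 1)*4987^ (  -  1 ) *13457^1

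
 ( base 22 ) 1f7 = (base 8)1465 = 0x335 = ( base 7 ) 2252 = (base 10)821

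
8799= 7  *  1257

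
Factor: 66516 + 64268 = 130784=2^5*61^1*67^1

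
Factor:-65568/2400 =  - 5^( - 2 )*683^1 = - 683/25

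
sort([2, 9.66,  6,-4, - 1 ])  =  [ - 4, - 1,2, 6,9.66]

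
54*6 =324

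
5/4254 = 5/4254 = 0.00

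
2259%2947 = 2259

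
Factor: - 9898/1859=-2^1*7^2*11^ (  -  1) * 13^( - 2 )*101^1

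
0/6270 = 0  =  0.00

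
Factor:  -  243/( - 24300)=2^( - 2 )*5^( - 2) = 1/100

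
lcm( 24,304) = 912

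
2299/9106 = 2299/9106 = 0.25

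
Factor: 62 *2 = 2^2 * 31^1 = 124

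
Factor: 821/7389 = 3^( - 2 )  =  1/9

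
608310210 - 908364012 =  - 300053802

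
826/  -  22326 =-1+10750/11163 = -0.04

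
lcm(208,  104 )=208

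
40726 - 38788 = 1938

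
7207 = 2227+4980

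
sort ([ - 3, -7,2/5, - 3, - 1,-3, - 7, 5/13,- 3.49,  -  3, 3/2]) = [ - 7,- 7, - 3.49, - 3, - 3, - 3 , - 3,  -  1,5/13,2/5,3/2]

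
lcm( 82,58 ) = 2378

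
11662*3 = 34986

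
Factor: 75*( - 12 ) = - 900=-2^2*3^2 * 5^2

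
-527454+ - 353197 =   -  880651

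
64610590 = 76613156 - 12002566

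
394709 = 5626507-5231798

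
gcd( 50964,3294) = 6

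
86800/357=12400/51 =243.14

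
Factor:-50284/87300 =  - 3^( - 2) *5^( -2 )*13^1*97^(-1)*967^1 = -12571/21825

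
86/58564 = 43/29282 = 0.00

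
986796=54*18274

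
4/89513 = 4/89513= 0.00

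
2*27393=54786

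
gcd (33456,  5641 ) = 1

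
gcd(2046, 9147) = 3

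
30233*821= 24821293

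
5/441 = 5/441 = 0.01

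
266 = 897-631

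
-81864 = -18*4548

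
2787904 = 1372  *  2032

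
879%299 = 281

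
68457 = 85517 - 17060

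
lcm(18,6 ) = 18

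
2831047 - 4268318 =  - 1437271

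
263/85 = 3+8/85 =3.09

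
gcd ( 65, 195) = 65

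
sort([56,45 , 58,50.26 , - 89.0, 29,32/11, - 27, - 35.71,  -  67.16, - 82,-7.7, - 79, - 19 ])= [ - 89.0, - 82,-79, - 67.16,-35.71, - 27, - 19, - 7.7,32/11,29,45,50.26,56,58 ]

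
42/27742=21/13871= 0.00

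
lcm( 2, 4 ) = 4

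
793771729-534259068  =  259512661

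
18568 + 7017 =25585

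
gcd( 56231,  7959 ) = 7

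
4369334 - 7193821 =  - 2824487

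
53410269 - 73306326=-19896057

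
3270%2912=358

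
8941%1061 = 453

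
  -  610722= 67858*( - 9)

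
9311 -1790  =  7521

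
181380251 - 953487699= - 772107448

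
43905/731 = 60 + 45/731 = 60.06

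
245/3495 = 49/699 =0.07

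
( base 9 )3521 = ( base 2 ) 101000110011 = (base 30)2R1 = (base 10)2611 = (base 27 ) 3FJ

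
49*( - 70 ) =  - 3430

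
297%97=6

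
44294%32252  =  12042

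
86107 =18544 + 67563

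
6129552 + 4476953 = 10606505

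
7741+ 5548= 13289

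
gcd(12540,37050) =570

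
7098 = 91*78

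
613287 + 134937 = 748224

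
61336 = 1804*34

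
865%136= 49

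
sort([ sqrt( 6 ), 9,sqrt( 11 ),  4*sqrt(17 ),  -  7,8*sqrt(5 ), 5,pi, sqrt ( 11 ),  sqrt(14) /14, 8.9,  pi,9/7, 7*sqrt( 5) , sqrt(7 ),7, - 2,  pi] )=[ - 7, - 2, sqrt(14) /14, 9/7,sqrt(6 ), sqrt(7 ),pi,pi, pi, sqrt( 11 ),  sqrt(11),5 , 7, 8.9,9, 7*sqrt(5 ),4*sqrt(17 ), 8*sqrt( 5) ]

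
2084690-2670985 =  -  586295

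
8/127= 8/127 = 0.06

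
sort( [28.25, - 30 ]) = [-30,28.25]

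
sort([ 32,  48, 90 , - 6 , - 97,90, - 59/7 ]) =[ - 97, - 59/7,-6, 32, 48 , 90, 90 ] 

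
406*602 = 244412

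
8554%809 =464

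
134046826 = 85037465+49009361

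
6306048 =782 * 8064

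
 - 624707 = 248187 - 872894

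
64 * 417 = 26688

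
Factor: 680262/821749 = 2^1 * 3^1*11^2*877^( -1 )=726/877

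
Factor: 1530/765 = 2^1 = 2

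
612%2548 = 612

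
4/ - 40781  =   - 1  +  40777/40781 = - 0.00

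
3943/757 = 5 + 158/757 = 5.21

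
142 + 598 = 740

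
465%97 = 77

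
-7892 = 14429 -22321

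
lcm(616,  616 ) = 616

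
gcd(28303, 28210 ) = 31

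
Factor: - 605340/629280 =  - 177/184 = - 2^( - 3)*3^1 * 23^( - 1)*59^1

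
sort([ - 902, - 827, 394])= [ - 902 , - 827,394 ] 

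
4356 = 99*44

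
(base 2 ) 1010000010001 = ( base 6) 35441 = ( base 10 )5137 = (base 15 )17c7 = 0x1411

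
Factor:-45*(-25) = 1125= 3^2*5^3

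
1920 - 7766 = -5846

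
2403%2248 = 155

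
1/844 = 1/844 =0.00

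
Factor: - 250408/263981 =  - 2^3 * 113^1 * 953^ ( - 1) =- 904/953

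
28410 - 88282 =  - 59872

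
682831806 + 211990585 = 894822391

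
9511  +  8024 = 17535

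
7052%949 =409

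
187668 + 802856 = 990524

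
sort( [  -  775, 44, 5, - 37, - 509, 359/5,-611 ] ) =[ - 775, - 611, - 509, -37, 5, 44,359/5 ]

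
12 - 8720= -8708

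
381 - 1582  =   - 1201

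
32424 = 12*2702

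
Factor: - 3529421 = - 7^2*17^1*19^1*223^1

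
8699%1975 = 799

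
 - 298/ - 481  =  298/481 = 0.62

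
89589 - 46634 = 42955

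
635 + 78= 713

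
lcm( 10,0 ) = 0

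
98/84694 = 49/42347 = 0.00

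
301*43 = 12943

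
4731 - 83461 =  - 78730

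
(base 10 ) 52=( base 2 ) 110100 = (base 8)64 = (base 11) 48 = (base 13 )40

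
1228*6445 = 7914460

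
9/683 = 9/683 = 0.01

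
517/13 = 517/13   =  39.77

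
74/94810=37/47405 = 0.00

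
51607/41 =51607/41 = 1258.71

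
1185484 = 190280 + 995204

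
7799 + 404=8203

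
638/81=638/81 =7.88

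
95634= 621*154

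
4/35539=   4/35539= 0.00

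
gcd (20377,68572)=7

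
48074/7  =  48074/7 = 6867.71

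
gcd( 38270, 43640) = 10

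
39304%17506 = 4292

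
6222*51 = 317322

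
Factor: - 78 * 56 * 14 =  - 61152 = - 2^5*3^1*7^2*13^1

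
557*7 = 3899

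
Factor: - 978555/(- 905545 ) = 195711/181109 = 3^1*61^(- 1 )*89^1*733^1*2969^(  -  1 )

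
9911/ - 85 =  - 117+2/5 = - 116.60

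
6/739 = 6/739 = 0.01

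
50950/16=3184 + 3/8 = 3184.38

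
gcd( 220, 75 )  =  5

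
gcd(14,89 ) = 1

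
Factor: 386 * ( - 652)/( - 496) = 31459/62 = 2^( - 1 )*31^(-1)*163^1*193^1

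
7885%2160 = 1405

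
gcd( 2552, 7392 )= 88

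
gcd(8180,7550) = 10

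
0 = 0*23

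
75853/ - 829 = -92 + 415/829=- 91.50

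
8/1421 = 8/1421 = 0.01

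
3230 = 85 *38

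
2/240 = 1/120 = 0.01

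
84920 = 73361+11559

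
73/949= 1/13= 0.08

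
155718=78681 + 77037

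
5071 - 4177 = 894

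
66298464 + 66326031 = 132624495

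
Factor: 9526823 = 83^1*114781^1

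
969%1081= 969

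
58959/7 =8422+5/7 = 8422.71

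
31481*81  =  2549961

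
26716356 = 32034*834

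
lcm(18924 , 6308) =18924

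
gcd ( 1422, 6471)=9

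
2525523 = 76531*33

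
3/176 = 3/176= 0.02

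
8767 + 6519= 15286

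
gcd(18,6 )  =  6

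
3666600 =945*3880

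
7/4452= 1/636 = 0.00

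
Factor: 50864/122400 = 187/450 = 2^( - 1)*3^(-2)*5^(  -  2)*11^1*17^1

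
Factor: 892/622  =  2^1*223^1*311^( - 1)  =  446/311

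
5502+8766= 14268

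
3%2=1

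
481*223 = 107263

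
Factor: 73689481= 67^1* 1099843^1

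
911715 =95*9597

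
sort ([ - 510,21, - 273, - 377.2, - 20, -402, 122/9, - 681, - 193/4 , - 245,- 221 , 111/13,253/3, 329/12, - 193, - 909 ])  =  [ - 909 , - 681, - 510,  -  402, - 377.2, -273, - 245, - 221, - 193,-193/4, - 20, 111/13,122/9, 21,  329/12,253/3 ]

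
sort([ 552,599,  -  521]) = [ - 521,552,599 ]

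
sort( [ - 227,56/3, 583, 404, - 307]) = [ - 307, - 227,56/3,  404,583]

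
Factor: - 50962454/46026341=  -  2^1*19^( - 1)*29^1 *878663^1*2422439^( - 1) 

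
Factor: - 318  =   - 2^1*3^1*53^1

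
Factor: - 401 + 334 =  - 67^1 = - 67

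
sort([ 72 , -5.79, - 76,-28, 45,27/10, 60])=[ - 76,  -  28,  -  5.79, 27/10,45,60, 72] 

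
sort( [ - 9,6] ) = [ - 9,  6] 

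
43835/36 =43835/36=1217.64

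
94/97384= 1/1036 = 0.00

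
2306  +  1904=4210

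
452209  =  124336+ 327873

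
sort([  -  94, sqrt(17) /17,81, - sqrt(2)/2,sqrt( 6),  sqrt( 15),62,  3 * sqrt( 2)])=[ - 94,  -  sqrt (2)/2 , sqrt (17)/17,sqrt( 6 ),sqrt( 15),3*sqrt( 2),62,81] 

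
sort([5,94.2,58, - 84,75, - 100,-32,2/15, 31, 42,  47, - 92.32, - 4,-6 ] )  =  [-100, - 92.32, - 84, - 32,-6, - 4,2/15, 5, 31 , 42,47, 58,  75, 94.2 ] 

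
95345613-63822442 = 31523171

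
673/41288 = 673/41288 = 0.02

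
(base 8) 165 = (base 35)3C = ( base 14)85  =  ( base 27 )49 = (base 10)117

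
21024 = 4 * 5256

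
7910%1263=332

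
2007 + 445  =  2452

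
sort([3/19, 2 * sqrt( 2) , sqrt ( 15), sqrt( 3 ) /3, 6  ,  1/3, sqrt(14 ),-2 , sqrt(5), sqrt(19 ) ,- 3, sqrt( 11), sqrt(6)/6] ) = [  -  3,  -  2,  3/19 , 1/3,sqrt( 6)/6,sqrt(3)/3,sqrt ( 5 ), 2  *  sqrt(2),sqrt(11),sqrt(14), sqrt( 15), sqrt( 19),6]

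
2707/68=2707/68 = 39.81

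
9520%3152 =64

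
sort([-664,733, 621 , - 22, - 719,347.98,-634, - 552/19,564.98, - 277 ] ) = [ - 719, -664, - 634, - 277, - 552/19, - 22,347.98, 564.98,621,733 ] 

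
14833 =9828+5005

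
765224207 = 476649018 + 288575189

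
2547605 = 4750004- 2202399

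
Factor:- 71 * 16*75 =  - 85200 = -  2^4*3^1*5^2*71^1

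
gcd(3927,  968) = 11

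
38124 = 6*6354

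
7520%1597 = 1132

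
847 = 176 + 671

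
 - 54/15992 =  - 27/7996 = - 0.00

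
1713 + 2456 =4169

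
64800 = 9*7200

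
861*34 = 29274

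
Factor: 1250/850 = 25/17 = 5^2*17^( - 1)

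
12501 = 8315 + 4186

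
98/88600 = 49/44300  =  0.00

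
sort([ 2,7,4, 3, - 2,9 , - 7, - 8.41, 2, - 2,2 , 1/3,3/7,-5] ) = [ - 8.41, - 7,-5, - 2, - 2,1/3, 3/7,  2, 2, 2, 3, 4, 7,9]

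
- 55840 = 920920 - 976760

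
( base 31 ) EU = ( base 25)IE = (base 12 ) 328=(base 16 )1D0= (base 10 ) 464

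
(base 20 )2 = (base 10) 2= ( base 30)2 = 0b10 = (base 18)2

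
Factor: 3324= 2^2*3^1*277^1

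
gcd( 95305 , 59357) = 1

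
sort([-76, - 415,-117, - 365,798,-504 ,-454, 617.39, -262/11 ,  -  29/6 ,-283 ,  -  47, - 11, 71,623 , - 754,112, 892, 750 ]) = [-754,  -  504, - 454, - 415, -365 , - 283,-117, - 76,- 47, -262/11 ,- 11, - 29/6, 71, 112, 617.39,623, 750, 798, 892]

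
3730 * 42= 156660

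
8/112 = 1/14 = 0.07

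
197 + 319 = 516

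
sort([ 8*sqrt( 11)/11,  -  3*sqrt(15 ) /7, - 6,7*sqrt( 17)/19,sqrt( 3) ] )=[ - 6,-3*sqrt(15 )/7, 7 * sqrt(17) /19, sqrt ( 3),8*sqrt (11) /11] 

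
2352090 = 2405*978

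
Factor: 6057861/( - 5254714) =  - 2^ ( - 1 )*3^1 * 647^1*3121^1*2627357^( - 1) 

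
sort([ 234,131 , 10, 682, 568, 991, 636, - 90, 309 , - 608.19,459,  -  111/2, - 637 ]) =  [ - 637, - 608.19,-90 ,  -  111/2, 10, 131, 234,309, 459,568, 636,682, 991 ]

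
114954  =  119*966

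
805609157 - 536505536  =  269103621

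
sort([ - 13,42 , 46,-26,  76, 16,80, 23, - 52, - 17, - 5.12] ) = [-52, - 26, - 17, - 13,-5.12,16, 23,42,46, 76,  80]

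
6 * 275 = 1650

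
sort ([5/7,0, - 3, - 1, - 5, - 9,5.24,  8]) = [  -  9, - 5, - 3, - 1,0,5/7,5.24 , 8]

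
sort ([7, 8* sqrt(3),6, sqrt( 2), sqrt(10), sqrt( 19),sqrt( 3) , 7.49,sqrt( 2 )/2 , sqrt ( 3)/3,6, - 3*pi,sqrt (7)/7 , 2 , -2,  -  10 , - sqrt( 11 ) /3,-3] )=[ -10, - 3 * pi,-3 , - 2 ,-sqrt( 11)/3,sqrt ( 7)/7,sqrt(3)/3, sqrt( 2) /2,sqrt( 2),sqrt ( 3),2 , sqrt(10) , sqrt( 19 ),  6,  6, 7 , 7.49 , 8*sqrt( 3)] 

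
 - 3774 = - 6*629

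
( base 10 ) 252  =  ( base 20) CC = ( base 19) d5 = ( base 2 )11111100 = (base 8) 374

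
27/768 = 9/256 = 0.04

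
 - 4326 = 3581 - 7907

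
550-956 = -406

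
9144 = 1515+7629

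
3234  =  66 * 49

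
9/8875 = 9/8875 = 0.00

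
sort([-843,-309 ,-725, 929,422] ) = [-843, - 725, - 309,422, 929] 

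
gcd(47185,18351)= 1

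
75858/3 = 25286 = 25286.00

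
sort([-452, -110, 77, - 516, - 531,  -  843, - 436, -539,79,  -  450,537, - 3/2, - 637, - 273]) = [ - 843, - 637,- 539, - 531, - 516,-452,-450, - 436, - 273 ,  -  110, - 3/2,77,79,537 ]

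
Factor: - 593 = -593^1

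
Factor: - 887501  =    -  23^1*47^1 * 821^1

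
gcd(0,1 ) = 1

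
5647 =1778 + 3869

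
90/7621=90/7621 = 0.01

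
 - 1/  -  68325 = 1/68325 = 0.00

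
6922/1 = 6922 = 6922.00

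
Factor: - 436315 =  - 5^1*11^1*7933^1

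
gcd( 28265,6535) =5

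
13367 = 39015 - 25648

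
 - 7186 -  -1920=-5266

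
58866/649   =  90 + 456/649= 90.70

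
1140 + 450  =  1590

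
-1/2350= -1/2350 = - 0.00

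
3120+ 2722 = 5842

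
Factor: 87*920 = 2^3 *3^1*5^1*23^1 * 29^1 = 80040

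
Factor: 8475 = 3^1*5^2 * 113^1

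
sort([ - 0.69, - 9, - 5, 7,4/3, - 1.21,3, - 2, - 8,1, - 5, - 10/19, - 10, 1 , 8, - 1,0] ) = [ - 10,-9, - 8  , - 5,-5,-2, - 1.21, - 1, - 0.69, - 10/19,0,1,1,4/3,  3,7, 8]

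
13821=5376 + 8445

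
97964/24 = 4081+5/6 = 4081.83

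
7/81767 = 1/11681 = 0.00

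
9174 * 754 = 6917196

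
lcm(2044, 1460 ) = 10220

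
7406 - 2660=4746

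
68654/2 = 34327 =34327.00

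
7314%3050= 1214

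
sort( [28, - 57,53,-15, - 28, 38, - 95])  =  [ - 95, - 57, - 28, - 15,  28, 38, 53] 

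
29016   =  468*62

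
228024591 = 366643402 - 138618811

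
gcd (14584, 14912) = 8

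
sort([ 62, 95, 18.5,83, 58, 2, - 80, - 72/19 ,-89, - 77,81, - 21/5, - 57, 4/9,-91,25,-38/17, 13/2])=[ - 91,- 89,-80, - 77, - 57, - 21/5, - 72/19,  -  38/17,4/9,2, 13/2, 18.5,  25,58,  62,81, 83,95]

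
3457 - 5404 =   -  1947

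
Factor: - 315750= -2^1 * 3^1 * 5^3*421^1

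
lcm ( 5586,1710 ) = 83790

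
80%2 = 0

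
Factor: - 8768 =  - 2^6 * 137^1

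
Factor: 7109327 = 7109327^1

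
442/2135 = 442/2135 = 0.21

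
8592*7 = 60144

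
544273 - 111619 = 432654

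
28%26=2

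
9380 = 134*70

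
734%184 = 182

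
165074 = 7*23582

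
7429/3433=2 + 563/3433= 2.16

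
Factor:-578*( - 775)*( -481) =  - 215463950  =  - 2^1*5^2*13^1*17^2 * 31^1*37^1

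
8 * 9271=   74168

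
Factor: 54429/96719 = 3^1*7^ ( - 1)*41^(-1)*337^(-1)*18143^1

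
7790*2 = 15580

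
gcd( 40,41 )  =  1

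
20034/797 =25 + 109/797 = 25.14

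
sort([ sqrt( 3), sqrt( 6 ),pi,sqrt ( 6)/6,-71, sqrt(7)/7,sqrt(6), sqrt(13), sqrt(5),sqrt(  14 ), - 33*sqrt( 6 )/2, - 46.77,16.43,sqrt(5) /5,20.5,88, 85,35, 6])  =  [ - 71, - 46.77, - 33*sqrt (6 )/2, sqrt( 7 )/7, sqrt( 6 ) /6, sqrt (5)/5 , sqrt(3 ), sqrt (5 ), sqrt ( 6), sqrt( 6),pi, sqrt( 13), sqrt( 14), 6, 16.43, 20.5,35, 85, 88]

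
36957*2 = 73914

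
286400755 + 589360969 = 875761724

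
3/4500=1/1500= 0.00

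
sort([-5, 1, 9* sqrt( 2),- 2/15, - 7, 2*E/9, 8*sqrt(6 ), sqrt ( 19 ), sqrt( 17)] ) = [ -7, - 5,-2/15,2 * E/9,1 , sqrt (17),sqrt (19), 9*  sqrt( 2 ),  8*sqrt(6)]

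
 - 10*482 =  - 4820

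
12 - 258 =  - 246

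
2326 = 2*1163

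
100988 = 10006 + 90982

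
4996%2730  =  2266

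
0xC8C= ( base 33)2VB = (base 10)3212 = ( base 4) 302030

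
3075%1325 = 425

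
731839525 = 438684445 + 293155080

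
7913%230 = 93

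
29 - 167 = -138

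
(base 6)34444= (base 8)11474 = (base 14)1b1a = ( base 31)53q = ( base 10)4924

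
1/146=1/146 = 0.01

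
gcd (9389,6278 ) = 1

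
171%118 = 53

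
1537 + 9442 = 10979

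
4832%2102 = 628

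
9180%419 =381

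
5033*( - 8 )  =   - 40264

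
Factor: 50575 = 5^2*7^1*17^2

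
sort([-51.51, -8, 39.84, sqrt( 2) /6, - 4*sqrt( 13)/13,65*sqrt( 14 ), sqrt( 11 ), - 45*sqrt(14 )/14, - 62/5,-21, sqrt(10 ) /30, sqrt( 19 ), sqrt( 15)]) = [ - 51.51, - 21, - 62/5 ,-45*sqrt (14)/14, - 8,-4 * sqrt(13)/13 , sqrt(10)/30,sqrt( 2)/6,sqrt(11), sqrt( 15), sqrt( 19),39.84,65*sqrt ( 14)]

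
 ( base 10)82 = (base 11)75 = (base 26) 34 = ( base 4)1102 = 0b1010010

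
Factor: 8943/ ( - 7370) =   -  2^( - 1 )*3^1*5^(-1 )*67^( - 1)*271^1  =  -813/670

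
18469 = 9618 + 8851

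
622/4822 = 311/2411 =0.13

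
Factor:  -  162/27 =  - 2^1*3^1= -6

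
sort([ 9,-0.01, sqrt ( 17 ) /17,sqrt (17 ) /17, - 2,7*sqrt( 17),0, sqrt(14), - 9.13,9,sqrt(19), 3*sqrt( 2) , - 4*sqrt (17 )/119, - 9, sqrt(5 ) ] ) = [-9.13, - 9 , - 2, - 4*sqrt( 17) /119,  -  0.01,0,sqrt(17)/17, sqrt (17 )/17,sqrt( 5),sqrt( 14),3*sqrt ( 2) , sqrt( 19),  9, 9,7*sqrt( 17)]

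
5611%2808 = 2803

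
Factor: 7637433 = 3^1 *2545811^1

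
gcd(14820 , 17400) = 60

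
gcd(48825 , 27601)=7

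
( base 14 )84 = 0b1110100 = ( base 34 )3E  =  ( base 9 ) 138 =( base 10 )116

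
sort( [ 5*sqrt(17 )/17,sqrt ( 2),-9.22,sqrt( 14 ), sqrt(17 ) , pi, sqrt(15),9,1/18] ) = [-9.22, 1/18, 5 *sqrt(17 ) /17, sqrt ( 2),  pi,  sqrt(14),  sqrt(15), sqrt(17)  ,  9]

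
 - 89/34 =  - 3+ 13/34 = - 2.62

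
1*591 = 591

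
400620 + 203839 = 604459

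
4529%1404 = 317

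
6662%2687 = 1288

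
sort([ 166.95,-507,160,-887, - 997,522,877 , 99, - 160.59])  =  [- 997 , - 887, - 507, - 160.59 , 99, 160, 166.95,  522,  877 ] 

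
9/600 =3/200 = 0.01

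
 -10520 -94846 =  - 105366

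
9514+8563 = 18077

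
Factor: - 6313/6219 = -3^( - 2 )*59^1*107^1*691^( - 1)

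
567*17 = 9639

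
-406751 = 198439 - 605190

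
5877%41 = 14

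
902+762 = 1664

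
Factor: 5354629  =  7^1*764947^1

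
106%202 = 106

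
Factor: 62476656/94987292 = 2^2*3^1 * 11^2*  31^1*347^1 * 23746823^ (-1) = 15619164/23746823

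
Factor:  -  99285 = - 3^1*5^1* 6619^1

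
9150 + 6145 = 15295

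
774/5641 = 774/5641 =0.14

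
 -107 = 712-819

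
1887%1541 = 346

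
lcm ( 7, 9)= 63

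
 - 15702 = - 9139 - 6563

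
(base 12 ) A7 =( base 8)177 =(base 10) 127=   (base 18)71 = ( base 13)9a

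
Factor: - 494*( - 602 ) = 297388 = 2^2*7^1*13^1*19^1 * 43^1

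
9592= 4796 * 2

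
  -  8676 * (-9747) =84564972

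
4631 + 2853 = 7484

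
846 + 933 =1779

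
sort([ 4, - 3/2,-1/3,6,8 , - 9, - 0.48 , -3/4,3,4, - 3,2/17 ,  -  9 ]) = [ -9, - 9,-3,-3/2,  -  3/4 , - 0.48, -1/3,2/17,3,4,4, 6,8]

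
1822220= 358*5090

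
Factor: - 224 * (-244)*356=19457536 = 2^9*7^1*61^1*89^1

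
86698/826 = 104+397/413 = 104.96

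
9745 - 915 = 8830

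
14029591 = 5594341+8435250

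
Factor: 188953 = 188953^1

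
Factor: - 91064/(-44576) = 2^( - 2 )* 7^( - 1)*199^( - 1) * 11383^1   =  11383/5572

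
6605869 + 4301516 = 10907385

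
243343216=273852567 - 30509351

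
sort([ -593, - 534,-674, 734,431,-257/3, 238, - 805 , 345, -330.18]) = [ - 805, - 674, - 593, - 534, - 330.18,- 257/3, 238,345,431 , 734]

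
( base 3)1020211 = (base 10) 913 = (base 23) 1gg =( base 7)2443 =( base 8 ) 1621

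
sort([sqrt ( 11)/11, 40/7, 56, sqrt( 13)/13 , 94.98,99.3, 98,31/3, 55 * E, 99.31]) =[ sqrt(13 )/13, sqrt (11)/11, 40/7, 31/3,  56, 94.98, 98, 99.3,  99.31,55 * E]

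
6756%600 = 156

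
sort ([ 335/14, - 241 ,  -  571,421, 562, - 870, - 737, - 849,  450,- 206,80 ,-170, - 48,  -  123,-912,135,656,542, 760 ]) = [ -912, - 870, - 849, - 737, -571, - 241, - 206, - 170, - 123, - 48, 335/14,80,135, 421, 450,542, 562,656 , 760]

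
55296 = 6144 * 9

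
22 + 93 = 115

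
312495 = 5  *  62499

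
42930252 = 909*47228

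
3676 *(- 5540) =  - 20365040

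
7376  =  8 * 922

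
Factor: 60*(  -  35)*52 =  - 109200 =- 2^4*3^1 *5^2*7^1*13^1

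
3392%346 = 278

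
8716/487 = 17+437/487 = 17.90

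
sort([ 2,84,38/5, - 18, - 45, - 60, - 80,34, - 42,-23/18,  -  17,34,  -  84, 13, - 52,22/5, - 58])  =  [ - 84 , - 80, - 60, - 58, - 52, - 45, -42, - 18, -17, - 23/18,  2, 22/5, 38/5,13, 34, 34,84]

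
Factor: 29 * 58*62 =104284= 2^2*29^2*31^1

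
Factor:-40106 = -2^1*11^1*1823^1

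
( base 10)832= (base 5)11312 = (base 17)2EG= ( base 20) 21C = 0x340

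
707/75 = 707/75  =  9.43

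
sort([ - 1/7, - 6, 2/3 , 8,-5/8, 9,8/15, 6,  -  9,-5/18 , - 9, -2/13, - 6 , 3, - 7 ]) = [-9, - 9, - 7 , - 6, - 6,-5/8,-5/18, - 2/13, - 1/7, 8/15 , 2/3,  3,6,8,9 ]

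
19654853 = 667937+18986916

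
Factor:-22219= -17^1*1307^1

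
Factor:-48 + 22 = - 26 =- 2^1*13^1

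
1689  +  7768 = 9457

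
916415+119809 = 1036224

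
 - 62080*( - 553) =34330240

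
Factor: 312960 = 2^7*3^1*5^1*163^1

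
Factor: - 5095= - 5^1*1019^1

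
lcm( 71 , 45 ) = 3195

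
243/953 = 243/953  =  0.25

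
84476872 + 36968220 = 121445092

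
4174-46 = 4128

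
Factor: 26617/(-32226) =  - 2^ ( - 1 )*3^( - 1 ) *41^(-1 )*43^1*131^(-1 )*619^1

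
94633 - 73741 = 20892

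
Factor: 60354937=60354937^1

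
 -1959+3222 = 1263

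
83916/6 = 13986 = 13986.00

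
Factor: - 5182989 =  - 3^1 * 7^1*246809^1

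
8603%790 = 703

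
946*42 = 39732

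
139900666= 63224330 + 76676336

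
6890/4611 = 130/87  =  1.49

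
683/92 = 683/92 = 7.42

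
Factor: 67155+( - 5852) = 61303 = 11^1*5573^1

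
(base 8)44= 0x24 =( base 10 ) 36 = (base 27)19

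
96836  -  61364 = 35472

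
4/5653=4/5653 = 0.00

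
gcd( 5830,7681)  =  1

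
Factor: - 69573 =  - 3^1*7^1*3313^1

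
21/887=21/887 = 0.02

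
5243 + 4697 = 9940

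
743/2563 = 743/2563  =  0.29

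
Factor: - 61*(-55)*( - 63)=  - 211365 =- 3^2*5^1*7^1*11^1 *61^1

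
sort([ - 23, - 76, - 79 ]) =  [ - 79 ,-76,- 23]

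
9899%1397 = 120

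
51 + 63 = 114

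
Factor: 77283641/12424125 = 3^(-1)*5^( - 3)*7^( - 1) * 4733^( - 1)*6917^1*11173^1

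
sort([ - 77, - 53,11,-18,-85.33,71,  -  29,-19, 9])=[ - 85.33,-77, - 53,-29, - 19,-18, 9, 11, 71]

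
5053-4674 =379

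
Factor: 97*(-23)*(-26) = 2^1 * 13^1*23^1*97^1 = 58006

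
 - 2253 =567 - 2820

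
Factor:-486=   -  2^1*3^5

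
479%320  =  159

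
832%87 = 49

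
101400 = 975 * 104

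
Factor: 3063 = 3^1*1021^1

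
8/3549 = 8/3549 = 0.00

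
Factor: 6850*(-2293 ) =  - 15707050 = -  2^1 * 5^2 * 137^1*2293^1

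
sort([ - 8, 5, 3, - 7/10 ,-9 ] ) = [ - 9, - 8, - 7/10  ,  3, 5]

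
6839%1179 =944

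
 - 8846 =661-9507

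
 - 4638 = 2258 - 6896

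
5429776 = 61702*88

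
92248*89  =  8210072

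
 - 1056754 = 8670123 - 9726877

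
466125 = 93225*5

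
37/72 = 37/72=0.51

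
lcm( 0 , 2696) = 0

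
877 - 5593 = - 4716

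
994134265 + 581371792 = 1575506057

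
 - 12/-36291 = 4/12097 = 0.00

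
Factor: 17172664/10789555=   2^3 *5^( - 1) * 7^( - 2)*47^( - 1)*367^1*937^( -1 )*5849^1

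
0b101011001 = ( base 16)159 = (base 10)345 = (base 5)2340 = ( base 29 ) BQ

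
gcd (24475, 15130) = 445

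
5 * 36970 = 184850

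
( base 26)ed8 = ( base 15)2d90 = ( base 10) 9810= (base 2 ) 10011001010010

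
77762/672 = 115 + 241/336 = 115.72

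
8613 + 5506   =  14119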